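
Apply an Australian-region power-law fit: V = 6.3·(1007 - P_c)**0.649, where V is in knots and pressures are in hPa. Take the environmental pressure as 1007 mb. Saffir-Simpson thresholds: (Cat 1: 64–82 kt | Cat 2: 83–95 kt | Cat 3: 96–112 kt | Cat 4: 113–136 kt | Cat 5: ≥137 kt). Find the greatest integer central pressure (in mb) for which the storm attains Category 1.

Category 1 begins at V = 64 kt.
Required ΔP = (64/6.3)^(1/0.649) = 10.159^1.541 ≈ 35.59 mb.
P_c ≤ 1007 − 35.59 = 971.41, so the highest integer P_c is 971 mb.

971 mb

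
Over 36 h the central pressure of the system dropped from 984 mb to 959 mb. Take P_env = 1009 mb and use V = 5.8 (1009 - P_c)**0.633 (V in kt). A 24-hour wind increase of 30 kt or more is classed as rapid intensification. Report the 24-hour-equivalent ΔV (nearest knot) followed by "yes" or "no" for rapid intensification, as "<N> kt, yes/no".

16 kt, no

V₁: ΔP = 25, V ≈ 5.8 × 25^0.633 ≈ 44.50 kt.
V₂: ΔP = 50, V ≈ 5.8 × 50^0.633 ≈ 69.00 kt.
ΔV over 36 h = 24.50 kt → 24 h equivalent = 24.50 × 24/36 ≈ 16.33 kt.
16 kt < 30 kt ⇒ not rapid intensification.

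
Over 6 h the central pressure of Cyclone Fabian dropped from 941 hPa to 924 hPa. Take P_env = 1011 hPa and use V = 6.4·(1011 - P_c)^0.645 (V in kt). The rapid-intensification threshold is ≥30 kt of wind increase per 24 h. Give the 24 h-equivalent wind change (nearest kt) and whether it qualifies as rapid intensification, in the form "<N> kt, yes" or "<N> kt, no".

60 kt, yes

V₁: ΔP = 70, V ≈ 6.4 × 70^0.645 ≈ 99.14 kt.
V₂: ΔP = 87, V ≈ 6.4 × 87^0.645 ≈ 114.07 kt.
ΔV over 6 h = 14.93 kt → 24 h equivalent = 14.93 × 24/6 ≈ 59.72 kt.
60 kt ≥ 30 kt ⇒ rapid intensification.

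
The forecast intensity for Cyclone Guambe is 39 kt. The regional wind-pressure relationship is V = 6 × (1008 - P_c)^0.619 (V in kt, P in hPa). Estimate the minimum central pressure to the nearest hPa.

987 hPa

ΔP = (V / 6)^(1/0.619) = (39/6)^1.616.
39/6 = 6.500; 6.500^1.616 ≈ 20.57 hPa.
P_c = 1008 − 20.57 = 987.43 ≈ 987 hPa.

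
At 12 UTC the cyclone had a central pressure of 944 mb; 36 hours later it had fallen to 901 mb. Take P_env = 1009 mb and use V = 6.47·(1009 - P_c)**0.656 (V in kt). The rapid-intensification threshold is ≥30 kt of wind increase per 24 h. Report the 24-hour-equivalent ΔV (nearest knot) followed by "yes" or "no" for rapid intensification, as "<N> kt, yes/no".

V₁: ΔP = 65, V ≈ 6.47 × 65^0.656 ≈ 100.04 kt.
V₂: ΔP = 108, V ≈ 6.47 × 108^0.656 ≈ 139.58 kt.
ΔV over 36 h = 39.54 kt → 24 h equivalent = 39.54 × 24/36 ≈ 26.36 kt.
26 kt < 30 kt ⇒ not rapid intensification.

26 kt, no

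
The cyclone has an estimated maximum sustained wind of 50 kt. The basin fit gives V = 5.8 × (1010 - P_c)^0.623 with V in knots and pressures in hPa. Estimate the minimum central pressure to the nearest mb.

ΔP = (V / 5.8)^(1/0.623) = (50/5.8)^1.605.
50/5.8 = 8.621; 8.621^1.605 ≈ 31.74 mb.
P_c = 1010 − 31.74 = 978.26 ≈ 978 mb.

978 mb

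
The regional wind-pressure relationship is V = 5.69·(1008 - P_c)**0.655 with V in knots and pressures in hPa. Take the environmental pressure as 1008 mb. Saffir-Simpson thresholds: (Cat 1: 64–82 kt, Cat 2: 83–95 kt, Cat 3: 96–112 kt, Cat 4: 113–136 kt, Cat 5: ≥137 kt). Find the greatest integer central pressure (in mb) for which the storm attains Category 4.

Category 4 begins at V = 113 kt.
Required ΔP = (113/5.69)^(1/0.655) = 19.859^1.527 ≈ 95.86 mb.
P_c ≤ 1008 − 95.86 = 912.14, so the highest integer P_c is 912 mb.

912 mb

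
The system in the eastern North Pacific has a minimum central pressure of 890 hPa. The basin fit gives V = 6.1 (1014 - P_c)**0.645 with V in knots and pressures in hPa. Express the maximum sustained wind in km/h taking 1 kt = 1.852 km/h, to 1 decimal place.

253.1 km/h

ΔP = 1014 − 890 = 124 hPa.
V ≈ 6.1 × 124^0.645 = 6.1 × 22.400 ≈ 136.643 kt.
136.643 × 1.852 ≈ 253.06 km/h → 253.1 km/h.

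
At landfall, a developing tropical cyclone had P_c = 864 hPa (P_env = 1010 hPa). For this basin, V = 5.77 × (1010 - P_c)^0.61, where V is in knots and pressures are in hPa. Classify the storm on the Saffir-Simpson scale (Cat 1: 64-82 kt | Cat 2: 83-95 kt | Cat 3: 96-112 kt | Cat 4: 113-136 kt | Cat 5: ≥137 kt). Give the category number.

4

ΔP = 1010 − 864 = 146 hPa.
V ≈ 5.77 × 146^0.61 = 5.77 × 20.91 ≈ 121 kt.
121 kt falls in the Category 4 band.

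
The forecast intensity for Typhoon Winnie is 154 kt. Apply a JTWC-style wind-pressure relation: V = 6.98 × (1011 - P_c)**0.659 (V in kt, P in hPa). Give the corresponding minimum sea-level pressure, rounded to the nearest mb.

902 mb

ΔP = (V / 6.98)^(1/0.659) = (154/6.98)^1.517.
154/6.98 = 22.063; 22.063^1.517 ≈ 109.38 mb.
P_c = 1011 − 109.38 = 901.62 ≈ 902 mb.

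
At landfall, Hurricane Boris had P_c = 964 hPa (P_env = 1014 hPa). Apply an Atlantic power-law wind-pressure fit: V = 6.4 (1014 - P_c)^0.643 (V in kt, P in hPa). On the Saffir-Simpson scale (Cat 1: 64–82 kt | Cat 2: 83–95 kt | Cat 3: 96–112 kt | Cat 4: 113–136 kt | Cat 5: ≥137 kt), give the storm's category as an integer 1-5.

1

ΔP = 1014 − 964 = 50 hPa.
V ≈ 6.4 × 50^0.643 = 6.4 × 12.37 ≈ 79 kt.
79 kt falls in the Category 1 band.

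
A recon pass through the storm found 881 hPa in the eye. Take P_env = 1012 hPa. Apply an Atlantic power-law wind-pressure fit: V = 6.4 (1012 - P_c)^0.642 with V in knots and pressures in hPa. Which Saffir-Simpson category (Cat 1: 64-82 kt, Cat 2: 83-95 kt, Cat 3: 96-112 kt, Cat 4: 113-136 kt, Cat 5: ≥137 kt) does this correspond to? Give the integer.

5

ΔP = 1012 − 881 = 131 hPa.
V ≈ 6.4 × 131^0.642 = 6.4 × 22.87 ≈ 146 kt.
146 kt falls in the Category 5 band.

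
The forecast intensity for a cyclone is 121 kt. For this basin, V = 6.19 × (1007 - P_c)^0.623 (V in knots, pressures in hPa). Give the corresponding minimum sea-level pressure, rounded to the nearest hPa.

889 hPa

ΔP = (V / 6.19)^(1/0.623) = (121/6.19)^1.605.
121/6.19 = 19.548; 19.548^1.605 ≈ 118.14 hPa.
P_c = 1007 − 118.14 = 888.86 ≈ 889 hPa.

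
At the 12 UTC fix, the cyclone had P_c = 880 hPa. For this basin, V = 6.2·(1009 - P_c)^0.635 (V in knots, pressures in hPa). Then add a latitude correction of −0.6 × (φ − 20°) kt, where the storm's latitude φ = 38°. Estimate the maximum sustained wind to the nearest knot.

125 kt

ΔP = 1009 − 880 = 129 hPa.
129^0.635 ≈ 21.889.
V ≈ 6.2 × 21.889 ≈ 135.7 kt.
Latitude correction: −0.6 × (38 − 20) = -10.8 kt.
Corrected V ≈ 124.9 kt → 125 kt.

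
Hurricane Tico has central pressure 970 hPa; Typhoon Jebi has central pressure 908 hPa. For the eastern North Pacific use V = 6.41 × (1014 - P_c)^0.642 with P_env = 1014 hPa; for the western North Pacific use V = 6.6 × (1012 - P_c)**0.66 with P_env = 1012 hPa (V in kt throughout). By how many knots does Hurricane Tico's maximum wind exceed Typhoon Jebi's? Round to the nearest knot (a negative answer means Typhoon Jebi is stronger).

-69 kt

Hurricane Tico: ΔP = 44; V ≈ 6.41 × 44^0.642 ≈ 72.77 kt.
Typhoon Jebi: ΔP = 104; V ≈ 6.6 × 104^0.66 ≈ 141.51 kt.
Difference ≈ 72.77 − 141.51 = -68.74 → -69 kt.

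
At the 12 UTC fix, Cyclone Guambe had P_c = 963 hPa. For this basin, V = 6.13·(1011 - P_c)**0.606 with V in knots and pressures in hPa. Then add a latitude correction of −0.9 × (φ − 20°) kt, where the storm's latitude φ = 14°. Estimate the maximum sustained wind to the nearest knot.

69 kt

ΔP = 1011 − 963 = 48 hPa.
48^0.606 ≈ 10.443.
V ≈ 6.13 × 10.443 ≈ 64.0 kt.
Latitude correction: −0.9 × (14 − 20) = 5.4 kt.
Corrected V ≈ 69.4 kt → 69 kt.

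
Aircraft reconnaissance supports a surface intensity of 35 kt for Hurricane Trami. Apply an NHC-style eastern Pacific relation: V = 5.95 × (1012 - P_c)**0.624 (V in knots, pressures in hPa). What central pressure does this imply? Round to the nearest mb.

ΔP = (V / 5.95)^(1/0.624) = (35/5.95)^1.603.
35/5.95 = 5.882; 5.882^1.603 ≈ 17.11 mb.
P_c = 1012 − 17.11 = 994.89 ≈ 995 mb.

995 mb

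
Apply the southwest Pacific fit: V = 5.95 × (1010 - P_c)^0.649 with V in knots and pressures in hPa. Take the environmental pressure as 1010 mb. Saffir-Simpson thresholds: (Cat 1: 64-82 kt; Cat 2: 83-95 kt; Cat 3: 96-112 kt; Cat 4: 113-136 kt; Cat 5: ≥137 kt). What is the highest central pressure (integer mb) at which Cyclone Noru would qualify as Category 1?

971 mb

Category 1 begins at V = 64 kt.
Required ΔP = (64/5.95)^(1/0.649) = 10.756^1.541 ≈ 38.87 mb.
P_c ≤ 1010 − 38.87 = 971.13, so the highest integer P_c is 971 mb.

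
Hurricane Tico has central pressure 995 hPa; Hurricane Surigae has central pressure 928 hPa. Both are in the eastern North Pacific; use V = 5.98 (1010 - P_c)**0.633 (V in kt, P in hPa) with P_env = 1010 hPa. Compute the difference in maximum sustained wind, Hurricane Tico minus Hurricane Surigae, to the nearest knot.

-64 kt

Hurricane Tico: ΔP = 15; V ≈ 5.98 × 15^0.633 ≈ 33.20 kt.
Hurricane Surigae: ΔP = 82; V ≈ 5.98 × 82^0.633 ≈ 97.31 kt.
Difference ≈ 33.20 − 97.31 = -64.11 → -64 kt.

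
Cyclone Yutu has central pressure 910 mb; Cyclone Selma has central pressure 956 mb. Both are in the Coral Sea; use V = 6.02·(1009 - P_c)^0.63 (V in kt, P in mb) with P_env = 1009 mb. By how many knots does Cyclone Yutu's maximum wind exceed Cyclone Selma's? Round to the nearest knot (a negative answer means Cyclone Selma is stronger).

Cyclone Yutu: ΔP = 99; V ≈ 6.02 × 99^0.63 ≈ 108.85 kt.
Cyclone Selma: ΔP = 53; V ≈ 6.02 × 53^0.63 ≈ 73.43 kt.
Difference ≈ 108.85 − 73.43 = 35.42 → 35 kt.

35 kt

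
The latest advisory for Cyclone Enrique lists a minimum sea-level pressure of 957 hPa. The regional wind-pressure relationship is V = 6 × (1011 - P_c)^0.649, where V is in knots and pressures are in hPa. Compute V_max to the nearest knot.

ΔP = 1011 − 957 = 54 hPa.
54^0.649 ≈ 13.314.
V ≈ 6 × 13.314 ≈ 79.9 kt.

80 kt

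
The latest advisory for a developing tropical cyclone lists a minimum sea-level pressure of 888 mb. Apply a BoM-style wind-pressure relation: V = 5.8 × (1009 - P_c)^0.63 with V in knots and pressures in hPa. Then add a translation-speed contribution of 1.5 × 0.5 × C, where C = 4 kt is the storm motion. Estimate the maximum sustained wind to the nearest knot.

ΔP = 1009 − 888 = 121 mb.
121^0.63 ≈ 20.519.
V ≈ 5.8 × 20.519 ≈ 119.0 kt.
Translation term: 1.5 × 0.5 × 4 = 3 kt.
Corrected V ≈ 122 kt → 122 kt.

122 kt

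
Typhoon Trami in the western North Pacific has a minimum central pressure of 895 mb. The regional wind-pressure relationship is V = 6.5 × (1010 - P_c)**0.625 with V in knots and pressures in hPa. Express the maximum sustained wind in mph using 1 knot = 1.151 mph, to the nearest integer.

145 mph

ΔP = 1010 − 895 = 115 mb.
V ≈ 6.5 × 115^0.625 = 6.5 × 19.406 ≈ 126.139 kt.
126.139 × 1.151 ≈ 145.19 mph → 145 mph.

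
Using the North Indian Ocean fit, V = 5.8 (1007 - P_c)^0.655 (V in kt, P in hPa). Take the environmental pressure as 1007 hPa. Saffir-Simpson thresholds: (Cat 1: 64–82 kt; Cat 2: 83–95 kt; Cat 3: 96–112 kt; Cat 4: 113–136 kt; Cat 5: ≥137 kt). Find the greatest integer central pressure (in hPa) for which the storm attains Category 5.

Category 5 begins at V = 137 kt.
Required ΔP = (137/5.8)^(1/0.655) = 23.621^1.527 ≈ 124.92 hPa.
P_c ≤ 1007 − 124.92 = 882.08, so the highest integer P_c is 882 hPa.

882 hPa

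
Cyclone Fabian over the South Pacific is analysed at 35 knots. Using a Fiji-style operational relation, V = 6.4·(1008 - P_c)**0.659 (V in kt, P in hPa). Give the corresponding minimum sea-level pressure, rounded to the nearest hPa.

995 hPa

ΔP = (V / 6.4)^(1/0.659) = (35/6.4)^1.517.
35/6.4 = 5.469; 5.469^1.517 ≈ 13.17 hPa.
P_c = 1008 − 13.17 = 994.83 ≈ 995 hPa.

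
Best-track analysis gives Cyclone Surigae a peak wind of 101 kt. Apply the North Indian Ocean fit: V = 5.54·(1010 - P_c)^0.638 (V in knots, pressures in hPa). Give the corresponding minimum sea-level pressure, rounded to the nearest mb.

915 mb

ΔP = (V / 5.54)^(1/0.638) = (101/5.54)^1.567.
101/5.54 = 18.231; 18.231^1.567 ≈ 94.67 mb.
P_c = 1010 − 94.67 = 915.33 ≈ 915 mb.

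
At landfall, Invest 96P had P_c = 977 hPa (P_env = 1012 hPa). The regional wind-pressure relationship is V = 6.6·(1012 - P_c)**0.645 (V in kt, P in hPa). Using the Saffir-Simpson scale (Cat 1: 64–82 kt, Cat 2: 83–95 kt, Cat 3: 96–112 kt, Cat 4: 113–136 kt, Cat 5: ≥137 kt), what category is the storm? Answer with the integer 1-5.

1

ΔP = 1012 − 977 = 35 hPa.
V ≈ 6.6 × 35^0.645 = 6.6 × 9.91 ≈ 65 kt.
65 kt falls in the Category 1 band.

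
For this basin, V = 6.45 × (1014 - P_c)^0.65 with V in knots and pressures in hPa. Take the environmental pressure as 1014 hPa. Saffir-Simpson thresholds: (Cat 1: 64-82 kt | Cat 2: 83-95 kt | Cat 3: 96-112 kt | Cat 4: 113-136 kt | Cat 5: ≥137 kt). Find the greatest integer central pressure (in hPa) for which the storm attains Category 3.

950 hPa

Category 3 begins at V = 96 kt.
Required ΔP = (96/6.45)^(1/0.65) = 14.884^1.538 ≈ 63.70 hPa.
P_c ≤ 1014 − 63.70 = 950.30, so the highest integer P_c is 950 hPa.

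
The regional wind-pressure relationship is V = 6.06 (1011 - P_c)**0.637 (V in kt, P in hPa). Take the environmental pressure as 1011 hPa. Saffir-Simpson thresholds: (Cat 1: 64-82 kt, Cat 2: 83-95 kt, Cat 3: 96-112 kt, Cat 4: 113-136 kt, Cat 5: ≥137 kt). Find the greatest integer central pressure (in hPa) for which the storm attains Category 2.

950 hPa

Category 2 begins at V = 83 kt.
Required ΔP = (83/6.06)^(1/0.637) = 13.696^1.570 ≈ 60.86 hPa.
P_c ≤ 1011 − 60.86 = 950.14, so the highest integer P_c is 950 hPa.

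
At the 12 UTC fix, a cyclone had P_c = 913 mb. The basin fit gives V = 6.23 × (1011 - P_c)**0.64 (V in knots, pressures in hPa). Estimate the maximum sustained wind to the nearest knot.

ΔP = 1011 − 913 = 98 mb.
98^0.64 ≈ 18.810.
V ≈ 6.23 × 18.810 ≈ 117.2 kt.

117 kt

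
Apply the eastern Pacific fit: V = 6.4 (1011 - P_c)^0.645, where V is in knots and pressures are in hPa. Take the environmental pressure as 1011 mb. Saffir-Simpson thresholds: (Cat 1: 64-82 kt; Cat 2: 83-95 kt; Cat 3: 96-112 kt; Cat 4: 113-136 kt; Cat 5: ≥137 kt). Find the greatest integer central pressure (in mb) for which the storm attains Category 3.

944 mb

Category 3 begins at V = 96 kt.
Required ΔP = (96/6.4)^(1/0.645) = 15.000^1.550 ≈ 66.59 mb.
P_c ≤ 1011 − 66.59 = 944.41, so the highest integer P_c is 944 mb.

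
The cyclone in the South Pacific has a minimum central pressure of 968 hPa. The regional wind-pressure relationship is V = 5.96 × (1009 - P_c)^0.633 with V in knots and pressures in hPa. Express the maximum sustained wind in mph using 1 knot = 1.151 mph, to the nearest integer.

72 mph

ΔP = 1009 − 968 = 41 hPa.
V ≈ 5.96 × 41^0.633 = 5.96 × 10.493 ≈ 62.537 kt.
62.537 × 1.151 ≈ 71.98 mph → 72 mph.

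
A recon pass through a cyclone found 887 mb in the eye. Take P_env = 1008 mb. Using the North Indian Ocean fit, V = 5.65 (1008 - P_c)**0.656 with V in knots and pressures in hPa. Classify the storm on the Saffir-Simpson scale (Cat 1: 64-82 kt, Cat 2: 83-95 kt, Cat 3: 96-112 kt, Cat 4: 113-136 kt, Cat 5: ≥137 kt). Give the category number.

ΔP = 1008 − 887 = 121 mb.
V ≈ 5.65 × 121^0.656 = 5.65 × 23.24 ≈ 131 kt.
131 kt falls in the Category 4 band.

4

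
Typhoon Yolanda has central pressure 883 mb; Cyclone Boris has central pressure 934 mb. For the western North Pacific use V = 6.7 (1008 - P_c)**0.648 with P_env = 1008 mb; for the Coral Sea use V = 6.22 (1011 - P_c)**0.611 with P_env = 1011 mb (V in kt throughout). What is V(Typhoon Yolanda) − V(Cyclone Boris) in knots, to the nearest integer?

Typhoon Yolanda: ΔP = 125; V ≈ 6.7 × 125^0.648 ≈ 153.06 kt.
Cyclone Boris: ΔP = 77; V ≈ 6.22 × 77^0.611 ≈ 88.40 kt.
Difference ≈ 153.06 − 88.40 = 64.66 → 65 kt.

65 kt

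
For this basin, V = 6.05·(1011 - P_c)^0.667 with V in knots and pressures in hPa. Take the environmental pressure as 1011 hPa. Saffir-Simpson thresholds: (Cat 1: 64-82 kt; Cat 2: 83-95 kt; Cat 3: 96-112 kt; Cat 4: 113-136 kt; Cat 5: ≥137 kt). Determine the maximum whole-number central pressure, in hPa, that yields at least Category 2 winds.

960 hPa

Category 2 begins at V = 83 kt.
Required ΔP = (83/6.05)^(1/0.667) = 13.719^1.499 ≈ 50.71 hPa.
P_c ≤ 1011 − 50.71 = 960.29, so the highest integer P_c is 960 hPa.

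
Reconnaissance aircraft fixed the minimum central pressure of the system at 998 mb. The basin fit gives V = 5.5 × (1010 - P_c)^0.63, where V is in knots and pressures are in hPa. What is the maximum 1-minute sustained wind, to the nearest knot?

ΔP = 1010 − 998 = 12 mb.
12^0.63 ≈ 4.785.
V ≈ 5.5 × 4.785 ≈ 26.3 kt.

26 kt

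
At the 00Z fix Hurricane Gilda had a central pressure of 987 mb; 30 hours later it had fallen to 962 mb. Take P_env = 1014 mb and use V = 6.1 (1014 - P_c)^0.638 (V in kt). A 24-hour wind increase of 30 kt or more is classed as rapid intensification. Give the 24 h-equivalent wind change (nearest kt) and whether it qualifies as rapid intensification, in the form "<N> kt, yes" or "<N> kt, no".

21 kt, no

V₁: ΔP = 27, V ≈ 6.1 × 27^0.638 ≈ 49.95 kt.
V₂: ΔP = 52, V ≈ 6.1 × 52^0.638 ≈ 75.88 kt.
ΔV over 30 h = 25.93 kt → 24 h equivalent = 25.93 × 24/30 ≈ 20.74 kt.
21 kt < 30 kt ⇒ not rapid intensification.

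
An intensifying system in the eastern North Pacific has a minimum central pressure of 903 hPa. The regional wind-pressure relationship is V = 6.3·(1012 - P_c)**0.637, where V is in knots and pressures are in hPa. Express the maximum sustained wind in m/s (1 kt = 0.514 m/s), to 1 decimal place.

64.3 m/s

ΔP = 1012 − 903 = 109 hPa.
V ≈ 6.3 × 109^0.637 = 6.3 × 19.854 ≈ 125.078 kt.
125.078 × 0.514 ≈ 64.29 m/s → 64.3 m/s.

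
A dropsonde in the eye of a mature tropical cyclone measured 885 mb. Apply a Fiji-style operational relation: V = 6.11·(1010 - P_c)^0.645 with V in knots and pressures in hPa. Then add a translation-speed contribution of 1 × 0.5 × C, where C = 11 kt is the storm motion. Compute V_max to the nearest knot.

ΔP = 1010 − 885 = 125 mb.
125^0.645 ≈ 22.517.
V ≈ 6.11 × 22.517 ≈ 137.6 kt.
Translation term: 1 × 0.5 × 11 = 5.5 kt.
Corrected V ≈ 143.1 kt → 143 kt.

143 kt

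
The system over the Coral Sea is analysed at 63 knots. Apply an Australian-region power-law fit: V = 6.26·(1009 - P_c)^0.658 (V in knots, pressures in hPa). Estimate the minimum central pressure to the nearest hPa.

ΔP = (V / 6.26)^(1/0.658) = (63/6.26)^1.520.
63/6.26 = 10.064; 10.064^1.520 ≈ 33.42 hPa.
P_c = 1009 − 33.42 = 975.58 ≈ 976 hPa.

976 hPa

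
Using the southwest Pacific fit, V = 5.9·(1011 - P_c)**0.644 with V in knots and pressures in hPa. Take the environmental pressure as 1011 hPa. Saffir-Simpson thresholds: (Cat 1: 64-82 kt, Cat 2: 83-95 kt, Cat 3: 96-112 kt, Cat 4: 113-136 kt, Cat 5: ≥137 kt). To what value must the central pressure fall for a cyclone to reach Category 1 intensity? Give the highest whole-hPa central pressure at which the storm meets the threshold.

Category 1 begins at V = 64 kt.
Required ΔP = (64/5.9)^(1/0.644) = 10.847^1.553 ≈ 40.52 hPa.
P_c ≤ 1011 − 40.52 = 970.48, so the highest integer P_c is 970 hPa.

970 hPa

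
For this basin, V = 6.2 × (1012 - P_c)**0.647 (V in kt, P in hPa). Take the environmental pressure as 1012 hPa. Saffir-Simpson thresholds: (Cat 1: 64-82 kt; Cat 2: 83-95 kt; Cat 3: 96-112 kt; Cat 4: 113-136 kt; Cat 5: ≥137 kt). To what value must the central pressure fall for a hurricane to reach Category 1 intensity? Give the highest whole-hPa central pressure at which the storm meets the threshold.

Category 1 begins at V = 64 kt.
Required ΔP = (64/6.2)^(1/0.647) = 10.323^1.546 ≈ 36.89 hPa.
P_c ≤ 1012 − 36.89 = 975.11, so the highest integer P_c is 975 hPa.

975 hPa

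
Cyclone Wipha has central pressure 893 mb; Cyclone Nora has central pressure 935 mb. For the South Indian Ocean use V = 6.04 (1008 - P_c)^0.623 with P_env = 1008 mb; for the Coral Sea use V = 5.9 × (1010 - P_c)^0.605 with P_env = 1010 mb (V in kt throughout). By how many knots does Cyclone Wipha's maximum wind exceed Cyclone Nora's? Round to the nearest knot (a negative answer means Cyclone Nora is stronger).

36 kt

Cyclone Wipha: ΔP = 115; V ≈ 6.04 × 115^0.623 ≈ 116.11 kt.
Cyclone Nora: ΔP = 75; V ≈ 5.9 × 75^0.605 ≈ 80.40 kt.
Difference ≈ 116.11 − 80.40 = 35.71 → 36 kt.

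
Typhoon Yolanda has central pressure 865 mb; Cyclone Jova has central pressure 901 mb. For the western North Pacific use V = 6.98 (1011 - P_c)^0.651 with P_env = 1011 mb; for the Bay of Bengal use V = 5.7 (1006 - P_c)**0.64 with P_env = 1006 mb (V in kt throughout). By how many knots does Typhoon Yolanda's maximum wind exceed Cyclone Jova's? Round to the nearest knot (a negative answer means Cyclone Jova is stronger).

67 kt

Typhoon Yolanda: ΔP = 146; V ≈ 6.98 × 146^0.651 ≈ 179.00 kt.
Cyclone Jova: ΔP = 105; V ≈ 5.7 × 105^0.64 ≈ 112.06 kt.
Difference ≈ 179.00 − 112.06 = 66.94 → 67 kt.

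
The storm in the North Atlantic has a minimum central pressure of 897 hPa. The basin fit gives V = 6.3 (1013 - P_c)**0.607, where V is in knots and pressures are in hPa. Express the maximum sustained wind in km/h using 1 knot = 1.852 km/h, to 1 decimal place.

209.0 km/h

ΔP = 1013 − 897 = 116 hPa.
V ≈ 6.3 × 116^0.607 = 6.3 × 17.911 ≈ 112.841 kt.
112.841 × 1.852 ≈ 208.98 km/h → 209.0 km/h.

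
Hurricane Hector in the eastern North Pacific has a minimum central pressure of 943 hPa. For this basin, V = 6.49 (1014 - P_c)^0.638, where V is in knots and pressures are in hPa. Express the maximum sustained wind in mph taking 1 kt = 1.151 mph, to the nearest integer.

113 mph

ΔP = 1014 − 943 = 71 hPa.
V ≈ 6.49 × 71^0.638 = 6.49 × 15.174 ≈ 98.480 kt.
98.480 × 1.151 ≈ 113.35 mph → 113 mph.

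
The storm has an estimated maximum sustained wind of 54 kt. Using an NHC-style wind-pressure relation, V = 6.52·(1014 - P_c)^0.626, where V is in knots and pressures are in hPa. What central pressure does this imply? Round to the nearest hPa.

985 hPa

ΔP = (V / 6.52)^(1/0.626) = (54/6.52)^1.597.
54/6.52 = 8.282; 8.282^1.597 ≈ 29.29 hPa.
P_c = 1014 − 29.29 = 984.71 ≈ 985 hPa.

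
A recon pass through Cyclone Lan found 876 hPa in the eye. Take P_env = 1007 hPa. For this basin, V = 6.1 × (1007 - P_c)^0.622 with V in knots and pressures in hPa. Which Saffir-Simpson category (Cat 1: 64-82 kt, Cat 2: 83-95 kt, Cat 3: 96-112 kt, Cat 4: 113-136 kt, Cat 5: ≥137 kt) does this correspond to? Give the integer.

ΔP = 1007 − 876 = 131 hPa.
V ≈ 6.1 × 131^0.622 = 6.1 × 20.75 ≈ 127 kt.
127 kt falls in the Category 4 band.

4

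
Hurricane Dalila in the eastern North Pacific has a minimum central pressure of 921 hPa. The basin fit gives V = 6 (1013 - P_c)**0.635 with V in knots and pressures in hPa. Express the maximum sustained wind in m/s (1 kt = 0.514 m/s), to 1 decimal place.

54.5 m/s

ΔP = 1013 − 921 = 92 hPa.
V ≈ 6 × 92^0.635 = 6 × 17.661 ≈ 105.964 kt.
105.964 × 0.514 ≈ 54.47 m/s → 54.5 m/s.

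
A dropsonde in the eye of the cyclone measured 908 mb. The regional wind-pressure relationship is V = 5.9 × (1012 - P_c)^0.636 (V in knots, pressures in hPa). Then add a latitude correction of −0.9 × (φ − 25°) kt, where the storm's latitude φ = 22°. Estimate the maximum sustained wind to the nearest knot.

116 kt

ΔP = 1012 − 908 = 104 mb.
104^0.636 ≈ 19.179.
V ≈ 5.9 × 19.179 ≈ 113.2 kt.
Latitude correction: −0.9 × (22 − 25) = 2.7 kt.
Corrected V ≈ 115.9 kt → 116 kt.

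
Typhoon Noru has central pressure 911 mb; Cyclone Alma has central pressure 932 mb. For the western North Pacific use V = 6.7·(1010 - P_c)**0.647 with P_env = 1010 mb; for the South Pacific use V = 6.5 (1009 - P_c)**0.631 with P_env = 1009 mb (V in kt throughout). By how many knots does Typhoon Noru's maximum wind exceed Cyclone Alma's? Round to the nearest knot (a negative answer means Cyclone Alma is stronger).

30 kt

Typhoon Noru: ΔP = 99; V ≈ 6.7 × 99^0.647 ≈ 130.99 kt.
Cyclone Alma: ΔP = 77; V ≈ 6.5 × 77^0.631 ≈ 100.76 kt.
Difference ≈ 130.99 − 100.76 = 30.23 → 30 kt.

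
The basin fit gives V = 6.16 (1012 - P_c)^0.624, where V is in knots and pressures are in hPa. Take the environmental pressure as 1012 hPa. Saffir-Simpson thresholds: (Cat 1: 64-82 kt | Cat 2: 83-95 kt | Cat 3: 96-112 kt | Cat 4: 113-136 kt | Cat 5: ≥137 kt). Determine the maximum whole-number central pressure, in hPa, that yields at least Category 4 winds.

906 hPa

Category 4 begins at V = 113 kt.
Required ΔP = (113/6.16)^(1/0.624) = 18.344^1.603 ≈ 105.89 hPa.
P_c ≤ 1012 − 105.89 = 906.11, so the highest integer P_c is 906 hPa.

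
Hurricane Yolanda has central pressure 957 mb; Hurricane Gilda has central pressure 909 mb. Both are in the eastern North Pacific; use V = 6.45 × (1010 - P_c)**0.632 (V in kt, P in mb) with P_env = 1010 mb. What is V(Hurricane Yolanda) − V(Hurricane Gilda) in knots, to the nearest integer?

-40 kt

Hurricane Yolanda: ΔP = 53; V ≈ 6.45 × 53^0.632 ≈ 79.31 kt.
Hurricane Gilda: ΔP = 101; V ≈ 6.45 × 101^0.632 ≈ 119.20 kt.
Difference ≈ 79.31 − 119.20 = -39.89 → -40 kt.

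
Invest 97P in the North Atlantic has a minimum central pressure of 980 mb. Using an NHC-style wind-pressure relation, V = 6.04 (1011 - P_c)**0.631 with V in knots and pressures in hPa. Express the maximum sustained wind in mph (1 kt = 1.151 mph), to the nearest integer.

61 mph

ΔP = 1011 − 980 = 31 mb.
V ≈ 6.04 × 31^0.631 = 6.04 × 8.731 ≈ 52.733 kt.
52.733 × 1.151 ≈ 60.70 mph → 61 mph.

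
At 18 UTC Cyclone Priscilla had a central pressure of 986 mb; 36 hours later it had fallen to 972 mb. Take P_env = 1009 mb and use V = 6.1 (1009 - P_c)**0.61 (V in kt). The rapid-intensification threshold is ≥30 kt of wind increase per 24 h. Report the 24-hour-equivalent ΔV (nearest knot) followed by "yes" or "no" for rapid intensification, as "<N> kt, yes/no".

V₁: ΔP = 23, V ≈ 6.1 × 23^0.61 ≈ 41.30 kt.
V₂: ΔP = 37, V ≈ 6.1 × 37^0.61 ≈ 55.20 kt.
ΔV over 36 h = 13.90 kt → 24 h equivalent = 13.90 × 24/36 ≈ 9.27 kt.
9 kt < 30 kt ⇒ not rapid intensification.

9 kt, no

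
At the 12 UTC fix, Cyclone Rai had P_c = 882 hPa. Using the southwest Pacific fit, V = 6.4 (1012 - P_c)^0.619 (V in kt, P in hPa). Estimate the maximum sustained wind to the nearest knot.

ΔP = 1012 − 882 = 130 hPa.
130^0.619 ≈ 20.348.
V ≈ 6.4 × 20.348 ≈ 130.2 kt.

130 kt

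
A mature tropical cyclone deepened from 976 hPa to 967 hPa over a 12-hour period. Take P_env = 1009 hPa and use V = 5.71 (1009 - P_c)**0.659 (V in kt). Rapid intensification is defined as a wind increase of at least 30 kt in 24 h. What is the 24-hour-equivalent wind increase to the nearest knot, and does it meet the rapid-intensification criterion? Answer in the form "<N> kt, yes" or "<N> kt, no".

20 kt, no

V₁: ΔP = 33, V ≈ 5.71 × 33^0.659 ≈ 57.19 kt.
V₂: ΔP = 42, V ≈ 5.71 × 42^0.659 ≈ 67.04 kt.
ΔV over 12 h = 9.85 kt → 24 h equivalent = 9.85 × 24/12 ≈ 19.70 kt.
20 kt < 30 kt ⇒ not rapid intensification.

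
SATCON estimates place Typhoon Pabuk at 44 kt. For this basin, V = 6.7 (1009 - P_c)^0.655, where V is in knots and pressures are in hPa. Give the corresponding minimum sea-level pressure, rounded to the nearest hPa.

ΔP = (V / 6.7)^(1/0.655) = (44/6.7)^1.527.
44/6.7 = 6.567; 6.567^1.527 ≈ 17.70 hPa.
P_c = 1009 − 17.70 = 991.30 ≈ 991 hPa.

991 hPa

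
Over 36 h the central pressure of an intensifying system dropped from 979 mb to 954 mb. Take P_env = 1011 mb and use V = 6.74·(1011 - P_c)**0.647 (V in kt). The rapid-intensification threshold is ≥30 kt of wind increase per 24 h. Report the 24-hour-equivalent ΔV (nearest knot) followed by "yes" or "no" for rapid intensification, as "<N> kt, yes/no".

V₁: ΔP = 32, V ≈ 6.74 × 32^0.647 ≈ 63.46 kt.
V₂: ΔP = 57, V ≈ 6.74 × 57^0.647 ≈ 92.20 kt.
ΔV over 36 h = 28.74 kt → 24 h equivalent = 28.74 × 24/36 ≈ 19.16 kt.
19 kt < 30 kt ⇒ not rapid intensification.

19 kt, no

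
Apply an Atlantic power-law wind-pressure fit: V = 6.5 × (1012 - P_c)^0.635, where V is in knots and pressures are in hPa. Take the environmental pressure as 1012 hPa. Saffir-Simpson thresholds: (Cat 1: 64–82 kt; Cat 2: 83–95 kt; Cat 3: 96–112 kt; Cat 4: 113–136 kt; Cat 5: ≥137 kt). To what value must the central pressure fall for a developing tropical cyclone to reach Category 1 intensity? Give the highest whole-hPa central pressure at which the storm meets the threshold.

Category 1 begins at V = 64 kt.
Required ΔP = (64/6.5)^(1/0.635) = 9.846^1.575 ≈ 36.66 hPa.
P_c ≤ 1012 − 36.66 = 975.34, so the highest integer P_c is 975 hPa.

975 hPa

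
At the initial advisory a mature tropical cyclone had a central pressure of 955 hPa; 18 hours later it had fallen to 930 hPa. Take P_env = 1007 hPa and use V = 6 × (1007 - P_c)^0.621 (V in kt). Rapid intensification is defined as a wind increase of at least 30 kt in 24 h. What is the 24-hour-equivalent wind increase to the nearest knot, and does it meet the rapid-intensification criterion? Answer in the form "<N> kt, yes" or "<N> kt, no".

V₁: ΔP = 52, V ≈ 6 × 52^0.621 ≈ 69.79 kt.
V₂: ΔP = 77, V ≈ 6 × 77^0.621 ≈ 89.06 kt.
ΔV over 18 h = 19.27 kt → 24 h equivalent = 19.27 × 24/18 ≈ 25.69 kt.
26 kt < 30 kt ⇒ not rapid intensification.

26 kt, no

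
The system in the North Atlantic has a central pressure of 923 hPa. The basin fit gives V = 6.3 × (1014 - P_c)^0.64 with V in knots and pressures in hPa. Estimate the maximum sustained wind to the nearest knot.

ΔP = 1014 − 923 = 91 hPa.
91^0.64 ≈ 17.939.
V ≈ 6.3 × 17.939 ≈ 113.0 kt.

113 kt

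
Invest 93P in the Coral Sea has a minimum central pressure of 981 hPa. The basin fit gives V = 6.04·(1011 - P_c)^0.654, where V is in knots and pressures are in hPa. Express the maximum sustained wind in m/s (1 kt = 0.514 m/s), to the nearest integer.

29 m/s

ΔP = 1011 − 981 = 30 hPa.
V ≈ 6.04 × 30^0.654 = 6.04 × 9.248 ≈ 55.857 kt.
55.857 × 0.514 ≈ 28.71 m/s → 29 m/s.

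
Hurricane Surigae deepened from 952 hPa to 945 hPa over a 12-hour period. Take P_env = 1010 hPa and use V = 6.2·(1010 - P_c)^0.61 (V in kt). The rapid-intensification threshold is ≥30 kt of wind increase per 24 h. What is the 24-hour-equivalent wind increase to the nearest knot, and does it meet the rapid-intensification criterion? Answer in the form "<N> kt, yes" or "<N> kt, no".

V₁: ΔP = 58, V ≈ 6.2 × 58^0.61 ≈ 73.80 kt.
V₂: ΔP = 65, V ≈ 6.2 × 65^0.61 ≈ 79.12 kt.
ΔV over 12 h = 5.32 kt → 24 h equivalent = 5.32 × 24/12 ≈ 10.64 kt.
11 kt < 30 kt ⇒ not rapid intensification.

11 kt, no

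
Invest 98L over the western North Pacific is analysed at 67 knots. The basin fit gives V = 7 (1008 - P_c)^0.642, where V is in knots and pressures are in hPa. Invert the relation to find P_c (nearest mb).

974 mb

ΔP = (V / 7)^(1/0.642) = (67/7)^1.558.
67/7 = 9.571; 9.571^1.558 ≈ 33.73 mb.
P_c = 1008 − 33.73 = 974.27 ≈ 974 mb.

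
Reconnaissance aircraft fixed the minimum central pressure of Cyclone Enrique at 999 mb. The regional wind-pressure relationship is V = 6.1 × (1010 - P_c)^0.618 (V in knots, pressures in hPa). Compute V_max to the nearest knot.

27 kt

ΔP = 1010 − 999 = 11 mb.
11^0.618 ≈ 4.401.
V ≈ 6.1 × 4.401 ≈ 26.8 kt.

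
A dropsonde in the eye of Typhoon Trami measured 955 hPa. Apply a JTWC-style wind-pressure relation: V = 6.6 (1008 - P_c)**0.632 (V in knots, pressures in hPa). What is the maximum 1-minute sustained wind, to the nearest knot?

ΔP = 1008 − 955 = 53 hPa.
53^0.632 ≈ 12.295.
V ≈ 6.6 × 12.295 ≈ 81.1 kt.

81 kt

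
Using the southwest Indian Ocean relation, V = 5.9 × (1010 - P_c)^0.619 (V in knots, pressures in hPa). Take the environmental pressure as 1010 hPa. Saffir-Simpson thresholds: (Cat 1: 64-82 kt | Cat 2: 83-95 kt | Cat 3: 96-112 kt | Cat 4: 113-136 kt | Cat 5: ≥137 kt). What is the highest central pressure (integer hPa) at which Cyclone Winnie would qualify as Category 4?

Category 4 begins at V = 113 kt.
Required ΔP = (113/5.9)^(1/0.619) = 19.153^1.616 ≈ 117.88 hPa.
P_c ≤ 1010 − 117.88 = 892.12, so the highest integer P_c is 892 hPa.

892 hPa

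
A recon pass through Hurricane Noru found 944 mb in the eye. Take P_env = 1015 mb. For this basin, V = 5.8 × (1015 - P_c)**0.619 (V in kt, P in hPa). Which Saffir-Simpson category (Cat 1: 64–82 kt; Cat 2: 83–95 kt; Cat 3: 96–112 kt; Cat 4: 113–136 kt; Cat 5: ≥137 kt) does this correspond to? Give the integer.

ΔP = 1015 − 944 = 71 mb.
V ≈ 5.8 × 71^0.619 = 5.8 × 13.99 ≈ 81 kt.
81 kt falls in the Category 1 band.

1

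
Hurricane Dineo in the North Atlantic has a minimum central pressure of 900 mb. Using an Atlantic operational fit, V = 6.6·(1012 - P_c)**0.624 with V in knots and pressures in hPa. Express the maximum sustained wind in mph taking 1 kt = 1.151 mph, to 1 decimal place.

144.3 mph

ΔP = 1012 − 900 = 112 mb.
V ≈ 6.6 × 112^0.624 = 6.6 × 18.998 ≈ 125.388 kt.
125.388 × 1.151 ≈ 144.32 mph → 144.3 mph.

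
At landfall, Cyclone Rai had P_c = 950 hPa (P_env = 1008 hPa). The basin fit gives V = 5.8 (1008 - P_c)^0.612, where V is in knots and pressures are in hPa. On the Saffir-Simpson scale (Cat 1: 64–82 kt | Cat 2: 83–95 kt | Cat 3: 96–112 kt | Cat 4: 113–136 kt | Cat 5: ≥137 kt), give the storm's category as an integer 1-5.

ΔP = 1008 − 950 = 58 hPa.
V ≈ 5.8 × 58^0.612 = 5.8 × 12.00 ≈ 70 kt.
70 kt falls in the Category 1 band.

1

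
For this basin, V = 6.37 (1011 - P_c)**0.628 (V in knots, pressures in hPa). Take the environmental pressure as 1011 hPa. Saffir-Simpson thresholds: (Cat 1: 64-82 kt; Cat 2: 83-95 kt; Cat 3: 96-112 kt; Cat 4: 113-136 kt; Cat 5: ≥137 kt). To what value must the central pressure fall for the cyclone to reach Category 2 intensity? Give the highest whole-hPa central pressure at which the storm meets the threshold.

Category 2 begins at V = 83 kt.
Required ΔP = (83/6.37)^(1/0.628) = 13.030^1.592 ≈ 59.62 hPa.
P_c ≤ 1011 − 59.62 = 951.38, so the highest integer P_c is 951 hPa.

951 hPa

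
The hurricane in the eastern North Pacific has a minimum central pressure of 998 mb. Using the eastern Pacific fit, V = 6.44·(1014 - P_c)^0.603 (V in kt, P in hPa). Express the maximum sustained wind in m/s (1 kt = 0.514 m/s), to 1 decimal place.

ΔP = 1014 − 998 = 16 mb.
V ≈ 6.44 × 16^0.603 = 6.44 × 5.322 ≈ 34.274 kt.
34.274 × 0.514 ≈ 17.62 m/s → 17.6 m/s.

17.6 m/s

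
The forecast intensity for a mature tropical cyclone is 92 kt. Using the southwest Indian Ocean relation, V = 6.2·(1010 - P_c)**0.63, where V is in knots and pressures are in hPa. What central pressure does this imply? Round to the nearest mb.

938 mb

ΔP = (V / 6.2)^(1/0.63) = (92/6.2)^1.587.
92/6.2 = 14.839; 14.839^1.587 ≈ 72.34 mb.
P_c = 1010 − 72.34 = 937.66 ≈ 938 mb.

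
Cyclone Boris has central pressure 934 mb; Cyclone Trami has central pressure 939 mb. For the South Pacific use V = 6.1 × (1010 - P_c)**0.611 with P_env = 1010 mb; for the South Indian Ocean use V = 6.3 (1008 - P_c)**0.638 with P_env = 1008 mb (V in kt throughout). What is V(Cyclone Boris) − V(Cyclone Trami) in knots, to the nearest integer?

Cyclone Boris: ΔP = 76; V ≈ 6.1 × 76^0.611 ≈ 86.00 kt.
Cyclone Trami: ΔP = 69; V ≈ 6.3 × 69^0.638 ≈ 93.87 kt.
Difference ≈ 86.00 − 93.87 = -7.87 → -8 kt.

-8 kt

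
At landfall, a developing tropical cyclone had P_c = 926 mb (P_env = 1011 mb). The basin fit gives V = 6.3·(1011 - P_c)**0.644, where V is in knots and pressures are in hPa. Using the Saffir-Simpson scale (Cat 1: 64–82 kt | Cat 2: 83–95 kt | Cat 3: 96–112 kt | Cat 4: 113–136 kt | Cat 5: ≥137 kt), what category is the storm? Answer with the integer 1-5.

ΔP = 1011 − 926 = 85 mb.
V ≈ 6.3 × 85^0.644 = 6.3 × 17.48 ≈ 110 kt.
110 kt falls in the Category 3 band.

3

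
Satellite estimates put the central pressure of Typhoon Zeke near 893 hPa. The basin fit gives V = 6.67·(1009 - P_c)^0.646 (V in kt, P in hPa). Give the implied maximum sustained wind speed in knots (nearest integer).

ΔP = 1009 − 893 = 116 hPa.
116^0.646 ≈ 21.560.
V ≈ 6.67 × 21.560 ≈ 143.8 kt.

144 kt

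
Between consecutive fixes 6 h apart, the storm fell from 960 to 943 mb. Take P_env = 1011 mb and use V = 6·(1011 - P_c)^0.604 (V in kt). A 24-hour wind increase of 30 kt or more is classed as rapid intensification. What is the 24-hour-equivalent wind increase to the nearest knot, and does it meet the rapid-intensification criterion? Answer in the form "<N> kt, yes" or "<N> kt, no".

V₁: ΔP = 51, V ≈ 6 × 51^0.604 ≈ 64.49 kt.
V₂: ΔP = 68, V ≈ 6 × 68^0.604 ≈ 76.73 kt.
ΔV over 6 h = 12.24 kt → 24 h equivalent = 12.24 × 24/6 ≈ 48.96 kt.
49 kt ≥ 30 kt ⇒ rapid intensification.

49 kt, yes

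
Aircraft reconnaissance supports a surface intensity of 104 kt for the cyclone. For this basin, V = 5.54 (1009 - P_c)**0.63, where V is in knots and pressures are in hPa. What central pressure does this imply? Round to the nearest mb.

ΔP = (V / 5.54)^(1/0.63) = (104/5.54)^1.587.
104/5.54 = 18.773; 18.773^1.587 ≈ 105.07 mb.
P_c = 1009 − 105.07 = 903.93 ≈ 904 mb.

904 mb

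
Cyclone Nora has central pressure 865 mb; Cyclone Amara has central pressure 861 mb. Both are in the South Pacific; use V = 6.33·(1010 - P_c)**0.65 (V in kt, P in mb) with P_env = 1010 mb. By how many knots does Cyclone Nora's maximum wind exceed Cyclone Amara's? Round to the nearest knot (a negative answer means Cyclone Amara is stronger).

-3 kt

Cyclone Nora: ΔP = 145; V ≈ 6.33 × 145^0.65 ≈ 160.80 kt.
Cyclone Amara: ΔP = 149; V ≈ 6.33 × 149^0.65 ≈ 163.67 kt.
Difference ≈ 160.80 − 163.67 = -2.87 → -3 kt.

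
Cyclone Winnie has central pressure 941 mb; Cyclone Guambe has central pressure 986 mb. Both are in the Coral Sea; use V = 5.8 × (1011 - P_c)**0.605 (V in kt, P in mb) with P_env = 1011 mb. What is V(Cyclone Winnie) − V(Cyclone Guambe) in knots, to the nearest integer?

35 kt

Cyclone Winnie: ΔP = 70; V ≈ 5.8 × 70^0.605 ≈ 75.81 kt.
Cyclone Guambe: ΔP = 25; V ≈ 5.8 × 25^0.605 ≈ 40.66 kt.
Difference ≈ 75.81 − 40.66 = 35.15 → 35 kt.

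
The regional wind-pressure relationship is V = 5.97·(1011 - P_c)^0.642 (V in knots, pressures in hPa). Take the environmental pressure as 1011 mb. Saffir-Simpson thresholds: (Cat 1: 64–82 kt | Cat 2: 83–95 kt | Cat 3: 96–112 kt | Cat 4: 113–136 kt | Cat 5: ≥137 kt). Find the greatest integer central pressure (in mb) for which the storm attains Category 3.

Category 3 begins at V = 96 kt.
Required ΔP = (96/5.97)^(1/0.642) = 16.080^1.558 ≈ 75.68 mb.
P_c ≤ 1011 − 75.68 = 935.32, so the highest integer P_c is 935 mb.

935 mb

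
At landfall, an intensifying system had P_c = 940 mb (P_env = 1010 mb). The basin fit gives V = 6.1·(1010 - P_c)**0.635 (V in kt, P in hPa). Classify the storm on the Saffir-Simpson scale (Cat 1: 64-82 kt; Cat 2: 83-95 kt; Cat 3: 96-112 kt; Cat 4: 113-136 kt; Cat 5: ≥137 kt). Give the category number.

ΔP = 1010 − 940 = 70 mb.
V ≈ 6.1 × 70^0.635 = 6.1 × 14.85 ≈ 91 kt.
91 kt falls in the Category 2 band.

2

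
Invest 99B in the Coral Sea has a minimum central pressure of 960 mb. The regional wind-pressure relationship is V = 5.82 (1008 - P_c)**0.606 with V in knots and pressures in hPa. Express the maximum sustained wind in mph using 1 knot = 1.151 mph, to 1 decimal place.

ΔP = 1008 − 960 = 48 mb.
V ≈ 5.82 × 48^0.606 = 5.82 × 10.443 ≈ 60.779 kt.
60.779 × 1.151 ≈ 69.96 mph → 70.0 mph.

70.0 mph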